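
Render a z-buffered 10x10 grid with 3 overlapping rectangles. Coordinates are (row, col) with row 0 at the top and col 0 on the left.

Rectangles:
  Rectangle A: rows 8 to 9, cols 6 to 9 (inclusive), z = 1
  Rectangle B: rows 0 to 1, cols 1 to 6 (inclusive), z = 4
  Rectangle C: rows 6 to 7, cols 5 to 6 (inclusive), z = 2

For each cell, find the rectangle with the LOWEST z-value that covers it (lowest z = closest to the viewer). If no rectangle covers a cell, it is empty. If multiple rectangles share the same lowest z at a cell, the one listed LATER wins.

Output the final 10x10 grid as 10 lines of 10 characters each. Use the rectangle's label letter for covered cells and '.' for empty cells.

.BBBBBB...
.BBBBBB...
..........
..........
..........
..........
.....CC...
.....CC...
......AAAA
......AAAA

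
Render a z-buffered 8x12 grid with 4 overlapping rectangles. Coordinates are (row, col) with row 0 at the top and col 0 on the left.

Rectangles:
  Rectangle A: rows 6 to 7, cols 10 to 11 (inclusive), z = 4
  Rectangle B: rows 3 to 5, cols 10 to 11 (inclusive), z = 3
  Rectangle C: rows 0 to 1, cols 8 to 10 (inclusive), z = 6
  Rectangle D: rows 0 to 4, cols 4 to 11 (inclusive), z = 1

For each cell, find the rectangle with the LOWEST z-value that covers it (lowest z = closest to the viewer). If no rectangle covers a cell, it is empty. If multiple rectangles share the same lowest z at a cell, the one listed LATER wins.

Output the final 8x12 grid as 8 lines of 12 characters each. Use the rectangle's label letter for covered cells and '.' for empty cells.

....DDDDDDDD
....DDDDDDDD
....DDDDDDDD
....DDDDDDDD
....DDDDDDDD
..........BB
..........AA
..........AA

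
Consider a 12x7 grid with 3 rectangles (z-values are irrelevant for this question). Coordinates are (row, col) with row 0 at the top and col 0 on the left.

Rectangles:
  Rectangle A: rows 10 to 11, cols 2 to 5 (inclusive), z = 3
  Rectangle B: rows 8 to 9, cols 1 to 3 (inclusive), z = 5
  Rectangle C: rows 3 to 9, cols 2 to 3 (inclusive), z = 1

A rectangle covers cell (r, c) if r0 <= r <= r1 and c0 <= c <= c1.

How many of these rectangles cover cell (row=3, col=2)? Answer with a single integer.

Check cell (3,2):
  A: rows 10-11 cols 2-5 -> outside (row miss)
  B: rows 8-9 cols 1-3 -> outside (row miss)
  C: rows 3-9 cols 2-3 -> covers
Count covering = 1

Answer: 1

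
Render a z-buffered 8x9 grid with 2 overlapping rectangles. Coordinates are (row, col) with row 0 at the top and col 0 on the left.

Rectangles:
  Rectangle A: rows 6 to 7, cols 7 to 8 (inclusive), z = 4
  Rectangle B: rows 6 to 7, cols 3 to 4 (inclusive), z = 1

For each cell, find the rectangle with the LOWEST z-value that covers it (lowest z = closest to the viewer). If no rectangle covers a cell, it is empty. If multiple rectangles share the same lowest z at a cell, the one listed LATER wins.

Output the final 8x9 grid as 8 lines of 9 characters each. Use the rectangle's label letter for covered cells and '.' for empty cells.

.........
.........
.........
.........
.........
.........
...BB..AA
...BB..AA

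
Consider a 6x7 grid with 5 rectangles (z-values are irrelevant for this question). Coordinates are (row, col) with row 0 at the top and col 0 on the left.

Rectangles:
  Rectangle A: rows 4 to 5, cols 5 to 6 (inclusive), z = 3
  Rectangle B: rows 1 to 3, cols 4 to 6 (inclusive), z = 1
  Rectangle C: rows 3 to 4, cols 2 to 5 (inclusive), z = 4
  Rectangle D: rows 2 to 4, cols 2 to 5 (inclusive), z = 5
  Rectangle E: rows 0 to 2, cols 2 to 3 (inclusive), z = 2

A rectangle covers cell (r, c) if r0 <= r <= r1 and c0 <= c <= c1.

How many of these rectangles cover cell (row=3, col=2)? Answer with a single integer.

Answer: 2

Derivation:
Check cell (3,2):
  A: rows 4-5 cols 5-6 -> outside (row miss)
  B: rows 1-3 cols 4-6 -> outside (col miss)
  C: rows 3-4 cols 2-5 -> covers
  D: rows 2-4 cols 2-5 -> covers
  E: rows 0-2 cols 2-3 -> outside (row miss)
Count covering = 2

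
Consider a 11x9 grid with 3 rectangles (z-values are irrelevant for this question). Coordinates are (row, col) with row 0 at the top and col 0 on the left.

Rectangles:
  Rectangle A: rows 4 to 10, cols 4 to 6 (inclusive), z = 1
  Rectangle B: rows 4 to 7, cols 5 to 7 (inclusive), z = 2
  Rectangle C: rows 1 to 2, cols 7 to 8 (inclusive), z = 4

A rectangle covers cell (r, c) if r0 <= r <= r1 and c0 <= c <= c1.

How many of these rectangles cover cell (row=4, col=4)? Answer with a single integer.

Answer: 1

Derivation:
Check cell (4,4):
  A: rows 4-10 cols 4-6 -> covers
  B: rows 4-7 cols 5-7 -> outside (col miss)
  C: rows 1-2 cols 7-8 -> outside (row miss)
Count covering = 1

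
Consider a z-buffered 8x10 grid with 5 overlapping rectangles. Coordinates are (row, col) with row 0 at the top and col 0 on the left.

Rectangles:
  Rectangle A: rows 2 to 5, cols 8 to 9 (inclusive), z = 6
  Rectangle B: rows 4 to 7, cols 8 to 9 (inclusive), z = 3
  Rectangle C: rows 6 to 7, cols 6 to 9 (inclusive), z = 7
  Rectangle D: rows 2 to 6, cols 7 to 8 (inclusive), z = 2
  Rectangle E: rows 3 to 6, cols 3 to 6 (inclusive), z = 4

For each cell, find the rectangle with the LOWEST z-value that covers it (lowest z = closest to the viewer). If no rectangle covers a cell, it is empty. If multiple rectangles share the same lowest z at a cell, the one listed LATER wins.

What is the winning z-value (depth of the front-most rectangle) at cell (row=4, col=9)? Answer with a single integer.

Answer: 3

Derivation:
Check cell (4,9):
  A: rows 2-5 cols 8-9 z=6 -> covers; best now A (z=6)
  B: rows 4-7 cols 8-9 z=3 -> covers; best now B (z=3)
  C: rows 6-7 cols 6-9 -> outside (row miss)
  D: rows 2-6 cols 7-8 -> outside (col miss)
  E: rows 3-6 cols 3-6 -> outside (col miss)
Winner: B at z=3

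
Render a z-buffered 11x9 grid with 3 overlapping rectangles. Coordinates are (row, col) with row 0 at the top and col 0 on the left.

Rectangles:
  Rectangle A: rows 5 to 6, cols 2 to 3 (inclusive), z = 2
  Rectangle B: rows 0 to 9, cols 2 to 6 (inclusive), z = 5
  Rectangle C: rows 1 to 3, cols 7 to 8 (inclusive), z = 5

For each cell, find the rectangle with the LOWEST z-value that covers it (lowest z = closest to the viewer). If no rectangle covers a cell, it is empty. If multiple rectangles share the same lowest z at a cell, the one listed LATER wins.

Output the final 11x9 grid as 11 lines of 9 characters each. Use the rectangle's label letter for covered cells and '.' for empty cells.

..BBBBB..
..BBBBBCC
..BBBBBCC
..BBBBBCC
..BBBBB..
..AABBB..
..AABBB..
..BBBBB..
..BBBBB..
..BBBBB..
.........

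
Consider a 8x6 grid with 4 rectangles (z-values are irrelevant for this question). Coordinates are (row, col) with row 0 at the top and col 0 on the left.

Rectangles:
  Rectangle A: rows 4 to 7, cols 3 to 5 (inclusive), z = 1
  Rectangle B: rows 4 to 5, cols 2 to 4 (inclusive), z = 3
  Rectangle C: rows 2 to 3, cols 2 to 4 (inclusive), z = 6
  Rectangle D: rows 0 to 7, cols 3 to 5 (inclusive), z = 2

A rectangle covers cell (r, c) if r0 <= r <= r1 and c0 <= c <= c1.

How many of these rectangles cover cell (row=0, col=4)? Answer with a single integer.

Check cell (0,4):
  A: rows 4-7 cols 3-5 -> outside (row miss)
  B: rows 4-5 cols 2-4 -> outside (row miss)
  C: rows 2-3 cols 2-4 -> outside (row miss)
  D: rows 0-7 cols 3-5 -> covers
Count covering = 1

Answer: 1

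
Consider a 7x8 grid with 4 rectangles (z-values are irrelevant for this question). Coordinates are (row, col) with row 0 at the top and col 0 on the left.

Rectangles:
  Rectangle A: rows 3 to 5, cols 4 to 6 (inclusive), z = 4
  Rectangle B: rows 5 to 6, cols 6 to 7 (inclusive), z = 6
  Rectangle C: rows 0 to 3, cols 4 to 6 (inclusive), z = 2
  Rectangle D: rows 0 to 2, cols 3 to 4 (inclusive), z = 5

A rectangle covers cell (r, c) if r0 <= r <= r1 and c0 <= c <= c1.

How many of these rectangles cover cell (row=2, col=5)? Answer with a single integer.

Answer: 1

Derivation:
Check cell (2,5):
  A: rows 3-5 cols 4-6 -> outside (row miss)
  B: rows 5-6 cols 6-7 -> outside (row miss)
  C: rows 0-3 cols 4-6 -> covers
  D: rows 0-2 cols 3-4 -> outside (col miss)
Count covering = 1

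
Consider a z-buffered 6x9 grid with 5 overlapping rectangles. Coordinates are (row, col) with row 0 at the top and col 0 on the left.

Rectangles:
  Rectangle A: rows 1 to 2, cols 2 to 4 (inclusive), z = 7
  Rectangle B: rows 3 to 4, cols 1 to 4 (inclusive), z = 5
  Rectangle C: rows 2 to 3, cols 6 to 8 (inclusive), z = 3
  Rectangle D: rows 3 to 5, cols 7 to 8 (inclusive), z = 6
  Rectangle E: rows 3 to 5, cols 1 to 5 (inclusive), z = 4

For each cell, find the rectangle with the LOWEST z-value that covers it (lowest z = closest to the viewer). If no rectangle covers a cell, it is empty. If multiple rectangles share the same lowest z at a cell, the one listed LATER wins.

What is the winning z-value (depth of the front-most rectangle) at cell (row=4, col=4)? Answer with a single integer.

Answer: 4

Derivation:
Check cell (4,4):
  A: rows 1-2 cols 2-4 -> outside (row miss)
  B: rows 3-4 cols 1-4 z=5 -> covers; best now B (z=5)
  C: rows 2-3 cols 6-8 -> outside (row miss)
  D: rows 3-5 cols 7-8 -> outside (col miss)
  E: rows 3-5 cols 1-5 z=4 -> covers; best now E (z=4)
Winner: E at z=4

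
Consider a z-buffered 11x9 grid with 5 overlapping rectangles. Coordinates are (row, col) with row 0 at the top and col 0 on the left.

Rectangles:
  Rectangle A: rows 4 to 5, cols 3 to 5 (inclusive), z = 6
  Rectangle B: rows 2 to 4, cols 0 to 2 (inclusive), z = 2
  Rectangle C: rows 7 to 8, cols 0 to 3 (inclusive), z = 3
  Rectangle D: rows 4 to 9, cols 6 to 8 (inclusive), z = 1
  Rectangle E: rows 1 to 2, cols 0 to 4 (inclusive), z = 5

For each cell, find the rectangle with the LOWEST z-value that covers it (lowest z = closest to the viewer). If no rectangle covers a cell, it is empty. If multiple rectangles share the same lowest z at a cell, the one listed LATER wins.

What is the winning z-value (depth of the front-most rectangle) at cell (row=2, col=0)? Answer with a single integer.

Answer: 2

Derivation:
Check cell (2,0):
  A: rows 4-5 cols 3-5 -> outside (row miss)
  B: rows 2-4 cols 0-2 z=2 -> covers; best now B (z=2)
  C: rows 7-8 cols 0-3 -> outside (row miss)
  D: rows 4-9 cols 6-8 -> outside (row miss)
  E: rows 1-2 cols 0-4 z=5 -> covers; best now B (z=2)
Winner: B at z=2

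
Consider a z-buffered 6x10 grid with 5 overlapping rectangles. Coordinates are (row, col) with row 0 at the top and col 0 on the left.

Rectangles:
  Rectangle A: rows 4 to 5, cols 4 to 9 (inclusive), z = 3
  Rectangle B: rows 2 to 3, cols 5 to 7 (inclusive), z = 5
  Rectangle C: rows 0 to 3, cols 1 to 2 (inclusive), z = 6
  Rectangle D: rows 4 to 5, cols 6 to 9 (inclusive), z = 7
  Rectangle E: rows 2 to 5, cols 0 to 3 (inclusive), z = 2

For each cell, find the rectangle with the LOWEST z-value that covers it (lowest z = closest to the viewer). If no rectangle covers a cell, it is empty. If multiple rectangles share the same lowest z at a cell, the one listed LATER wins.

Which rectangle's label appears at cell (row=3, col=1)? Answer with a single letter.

Check cell (3,1):
  A: rows 4-5 cols 4-9 -> outside (row miss)
  B: rows 2-3 cols 5-7 -> outside (col miss)
  C: rows 0-3 cols 1-2 z=6 -> covers; best now C (z=6)
  D: rows 4-5 cols 6-9 -> outside (row miss)
  E: rows 2-5 cols 0-3 z=2 -> covers; best now E (z=2)
Winner: E at z=2

Answer: E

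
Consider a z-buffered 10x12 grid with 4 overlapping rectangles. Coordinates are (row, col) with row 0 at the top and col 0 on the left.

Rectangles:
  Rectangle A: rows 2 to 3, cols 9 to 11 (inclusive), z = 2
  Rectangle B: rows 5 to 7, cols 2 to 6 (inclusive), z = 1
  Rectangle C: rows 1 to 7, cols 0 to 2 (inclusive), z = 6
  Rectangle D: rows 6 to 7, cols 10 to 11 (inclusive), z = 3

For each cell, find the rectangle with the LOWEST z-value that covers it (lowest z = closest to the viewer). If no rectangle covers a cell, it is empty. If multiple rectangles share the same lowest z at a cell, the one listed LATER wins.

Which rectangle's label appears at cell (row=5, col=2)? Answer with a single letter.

Answer: B

Derivation:
Check cell (5,2):
  A: rows 2-3 cols 9-11 -> outside (row miss)
  B: rows 5-7 cols 2-6 z=1 -> covers; best now B (z=1)
  C: rows 1-7 cols 0-2 z=6 -> covers; best now B (z=1)
  D: rows 6-7 cols 10-11 -> outside (row miss)
Winner: B at z=1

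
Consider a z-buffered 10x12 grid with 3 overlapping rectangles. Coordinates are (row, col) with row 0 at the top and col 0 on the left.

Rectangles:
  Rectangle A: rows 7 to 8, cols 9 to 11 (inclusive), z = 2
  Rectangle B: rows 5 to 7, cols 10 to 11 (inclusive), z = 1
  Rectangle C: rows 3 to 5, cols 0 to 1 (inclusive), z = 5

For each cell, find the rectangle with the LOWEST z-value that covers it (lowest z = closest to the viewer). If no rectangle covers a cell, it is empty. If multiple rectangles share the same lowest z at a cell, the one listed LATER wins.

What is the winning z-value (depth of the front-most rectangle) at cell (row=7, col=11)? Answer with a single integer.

Check cell (7,11):
  A: rows 7-8 cols 9-11 z=2 -> covers; best now A (z=2)
  B: rows 5-7 cols 10-11 z=1 -> covers; best now B (z=1)
  C: rows 3-5 cols 0-1 -> outside (row miss)
Winner: B at z=1

Answer: 1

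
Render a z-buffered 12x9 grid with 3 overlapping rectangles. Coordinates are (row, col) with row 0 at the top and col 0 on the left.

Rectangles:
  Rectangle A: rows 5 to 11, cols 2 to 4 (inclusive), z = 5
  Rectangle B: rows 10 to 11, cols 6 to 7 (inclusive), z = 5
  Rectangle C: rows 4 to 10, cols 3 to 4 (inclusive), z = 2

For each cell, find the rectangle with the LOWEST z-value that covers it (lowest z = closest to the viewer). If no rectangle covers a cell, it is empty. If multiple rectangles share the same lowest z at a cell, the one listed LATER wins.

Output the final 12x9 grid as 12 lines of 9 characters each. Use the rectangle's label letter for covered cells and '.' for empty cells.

.........
.........
.........
.........
...CC....
..ACC....
..ACC....
..ACC....
..ACC....
..ACC....
..ACC.BB.
..AAA.BB.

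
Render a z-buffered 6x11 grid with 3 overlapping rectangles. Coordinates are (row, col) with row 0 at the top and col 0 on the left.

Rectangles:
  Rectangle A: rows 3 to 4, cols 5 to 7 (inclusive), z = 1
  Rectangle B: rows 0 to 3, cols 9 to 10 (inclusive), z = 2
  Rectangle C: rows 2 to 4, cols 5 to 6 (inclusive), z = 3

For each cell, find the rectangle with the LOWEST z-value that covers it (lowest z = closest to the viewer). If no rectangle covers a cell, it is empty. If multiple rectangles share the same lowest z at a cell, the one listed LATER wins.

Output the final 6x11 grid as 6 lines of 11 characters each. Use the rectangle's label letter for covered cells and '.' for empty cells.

.........BB
.........BB
.....CC..BB
.....AAA.BB
.....AAA...
...........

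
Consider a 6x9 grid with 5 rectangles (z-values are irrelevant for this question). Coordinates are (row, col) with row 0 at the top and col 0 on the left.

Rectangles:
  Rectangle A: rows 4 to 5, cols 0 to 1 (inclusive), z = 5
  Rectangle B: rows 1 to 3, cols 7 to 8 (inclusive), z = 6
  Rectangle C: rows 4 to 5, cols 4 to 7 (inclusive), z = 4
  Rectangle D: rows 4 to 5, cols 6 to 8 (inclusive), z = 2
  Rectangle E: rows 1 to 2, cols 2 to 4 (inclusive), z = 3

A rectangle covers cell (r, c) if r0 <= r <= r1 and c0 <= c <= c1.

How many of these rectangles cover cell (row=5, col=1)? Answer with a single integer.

Answer: 1

Derivation:
Check cell (5,1):
  A: rows 4-5 cols 0-1 -> covers
  B: rows 1-3 cols 7-8 -> outside (row miss)
  C: rows 4-5 cols 4-7 -> outside (col miss)
  D: rows 4-5 cols 6-8 -> outside (col miss)
  E: rows 1-2 cols 2-4 -> outside (row miss)
Count covering = 1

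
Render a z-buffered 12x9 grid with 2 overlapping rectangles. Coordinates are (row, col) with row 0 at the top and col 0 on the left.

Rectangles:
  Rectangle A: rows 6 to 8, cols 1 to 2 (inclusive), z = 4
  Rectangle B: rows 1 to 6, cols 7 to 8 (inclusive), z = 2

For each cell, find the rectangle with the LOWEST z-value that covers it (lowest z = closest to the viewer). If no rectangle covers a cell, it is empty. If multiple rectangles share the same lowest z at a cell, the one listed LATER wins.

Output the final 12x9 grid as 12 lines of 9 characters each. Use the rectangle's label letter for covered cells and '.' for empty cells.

.........
.......BB
.......BB
.......BB
.......BB
.......BB
.AA....BB
.AA......
.AA......
.........
.........
.........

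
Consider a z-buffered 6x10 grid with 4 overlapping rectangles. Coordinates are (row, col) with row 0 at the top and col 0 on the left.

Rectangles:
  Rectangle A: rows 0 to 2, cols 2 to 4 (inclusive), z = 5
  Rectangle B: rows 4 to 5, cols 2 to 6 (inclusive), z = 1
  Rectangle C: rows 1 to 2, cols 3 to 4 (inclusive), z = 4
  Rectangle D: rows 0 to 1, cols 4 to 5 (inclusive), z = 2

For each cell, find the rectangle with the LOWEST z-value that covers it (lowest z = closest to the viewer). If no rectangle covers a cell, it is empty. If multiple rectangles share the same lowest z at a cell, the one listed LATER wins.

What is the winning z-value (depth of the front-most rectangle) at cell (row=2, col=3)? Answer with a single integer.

Answer: 4

Derivation:
Check cell (2,3):
  A: rows 0-2 cols 2-4 z=5 -> covers; best now A (z=5)
  B: rows 4-5 cols 2-6 -> outside (row miss)
  C: rows 1-2 cols 3-4 z=4 -> covers; best now C (z=4)
  D: rows 0-1 cols 4-5 -> outside (row miss)
Winner: C at z=4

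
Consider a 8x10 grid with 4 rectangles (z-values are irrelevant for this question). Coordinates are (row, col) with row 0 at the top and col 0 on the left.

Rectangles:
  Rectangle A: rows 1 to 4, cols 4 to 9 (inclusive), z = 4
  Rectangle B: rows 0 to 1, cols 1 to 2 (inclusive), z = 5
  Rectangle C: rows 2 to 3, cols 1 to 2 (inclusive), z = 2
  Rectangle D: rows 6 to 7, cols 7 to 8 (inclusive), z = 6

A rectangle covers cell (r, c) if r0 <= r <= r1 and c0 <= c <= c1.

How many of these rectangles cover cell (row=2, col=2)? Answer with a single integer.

Answer: 1

Derivation:
Check cell (2,2):
  A: rows 1-4 cols 4-9 -> outside (col miss)
  B: rows 0-1 cols 1-2 -> outside (row miss)
  C: rows 2-3 cols 1-2 -> covers
  D: rows 6-7 cols 7-8 -> outside (row miss)
Count covering = 1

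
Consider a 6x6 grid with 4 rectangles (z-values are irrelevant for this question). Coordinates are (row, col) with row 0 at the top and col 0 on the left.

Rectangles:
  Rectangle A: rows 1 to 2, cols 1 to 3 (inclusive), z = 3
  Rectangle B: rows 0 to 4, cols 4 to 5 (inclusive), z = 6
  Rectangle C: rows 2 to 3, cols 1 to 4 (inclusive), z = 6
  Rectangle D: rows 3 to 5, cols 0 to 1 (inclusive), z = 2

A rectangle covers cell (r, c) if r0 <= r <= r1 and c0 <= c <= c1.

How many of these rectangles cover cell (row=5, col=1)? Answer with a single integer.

Answer: 1

Derivation:
Check cell (5,1):
  A: rows 1-2 cols 1-3 -> outside (row miss)
  B: rows 0-4 cols 4-5 -> outside (row miss)
  C: rows 2-3 cols 1-4 -> outside (row miss)
  D: rows 3-5 cols 0-1 -> covers
Count covering = 1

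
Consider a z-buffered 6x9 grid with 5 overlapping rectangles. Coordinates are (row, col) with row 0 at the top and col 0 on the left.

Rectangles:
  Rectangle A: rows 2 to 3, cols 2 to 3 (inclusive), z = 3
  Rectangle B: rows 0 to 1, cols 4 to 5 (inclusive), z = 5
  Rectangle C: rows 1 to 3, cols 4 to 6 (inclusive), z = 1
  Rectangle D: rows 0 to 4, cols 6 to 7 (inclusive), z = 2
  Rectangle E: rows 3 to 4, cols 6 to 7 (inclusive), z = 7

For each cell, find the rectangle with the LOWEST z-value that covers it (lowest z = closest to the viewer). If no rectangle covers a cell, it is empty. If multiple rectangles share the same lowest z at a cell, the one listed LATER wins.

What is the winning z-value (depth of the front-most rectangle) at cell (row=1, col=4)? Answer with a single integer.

Check cell (1,4):
  A: rows 2-3 cols 2-3 -> outside (row miss)
  B: rows 0-1 cols 4-5 z=5 -> covers; best now B (z=5)
  C: rows 1-3 cols 4-6 z=1 -> covers; best now C (z=1)
  D: rows 0-4 cols 6-7 -> outside (col miss)
  E: rows 3-4 cols 6-7 -> outside (row miss)
Winner: C at z=1

Answer: 1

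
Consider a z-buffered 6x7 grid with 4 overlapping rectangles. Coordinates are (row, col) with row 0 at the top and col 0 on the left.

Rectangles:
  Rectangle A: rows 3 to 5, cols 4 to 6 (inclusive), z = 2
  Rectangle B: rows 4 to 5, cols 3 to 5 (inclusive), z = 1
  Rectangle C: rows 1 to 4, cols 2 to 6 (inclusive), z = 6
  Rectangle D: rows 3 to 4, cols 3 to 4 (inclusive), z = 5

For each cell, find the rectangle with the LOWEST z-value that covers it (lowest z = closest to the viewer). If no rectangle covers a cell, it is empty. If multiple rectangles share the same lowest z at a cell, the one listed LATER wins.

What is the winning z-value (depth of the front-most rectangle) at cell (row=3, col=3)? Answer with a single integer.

Answer: 5

Derivation:
Check cell (3,3):
  A: rows 3-5 cols 4-6 -> outside (col miss)
  B: rows 4-5 cols 3-5 -> outside (row miss)
  C: rows 1-4 cols 2-6 z=6 -> covers; best now C (z=6)
  D: rows 3-4 cols 3-4 z=5 -> covers; best now D (z=5)
Winner: D at z=5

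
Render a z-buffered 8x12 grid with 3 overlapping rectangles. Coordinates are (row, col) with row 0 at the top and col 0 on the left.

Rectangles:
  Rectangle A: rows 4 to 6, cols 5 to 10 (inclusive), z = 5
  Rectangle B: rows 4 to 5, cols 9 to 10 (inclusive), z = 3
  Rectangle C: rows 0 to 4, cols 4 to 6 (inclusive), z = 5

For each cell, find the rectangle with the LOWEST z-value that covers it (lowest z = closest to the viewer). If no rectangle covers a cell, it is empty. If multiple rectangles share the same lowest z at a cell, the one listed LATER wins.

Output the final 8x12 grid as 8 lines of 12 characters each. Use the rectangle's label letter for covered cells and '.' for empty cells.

....CCC.....
....CCC.....
....CCC.....
....CCC.....
....CCCAABB.
.....AAAABB.
.....AAAAAA.
............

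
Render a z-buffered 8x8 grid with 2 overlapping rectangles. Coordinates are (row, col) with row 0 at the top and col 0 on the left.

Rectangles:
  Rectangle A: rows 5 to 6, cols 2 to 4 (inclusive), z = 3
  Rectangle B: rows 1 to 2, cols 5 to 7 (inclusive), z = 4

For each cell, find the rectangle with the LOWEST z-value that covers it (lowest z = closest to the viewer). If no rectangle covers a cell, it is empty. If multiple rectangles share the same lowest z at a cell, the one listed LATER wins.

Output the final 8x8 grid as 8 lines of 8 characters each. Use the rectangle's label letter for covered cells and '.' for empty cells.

........
.....BBB
.....BBB
........
........
..AAA...
..AAA...
........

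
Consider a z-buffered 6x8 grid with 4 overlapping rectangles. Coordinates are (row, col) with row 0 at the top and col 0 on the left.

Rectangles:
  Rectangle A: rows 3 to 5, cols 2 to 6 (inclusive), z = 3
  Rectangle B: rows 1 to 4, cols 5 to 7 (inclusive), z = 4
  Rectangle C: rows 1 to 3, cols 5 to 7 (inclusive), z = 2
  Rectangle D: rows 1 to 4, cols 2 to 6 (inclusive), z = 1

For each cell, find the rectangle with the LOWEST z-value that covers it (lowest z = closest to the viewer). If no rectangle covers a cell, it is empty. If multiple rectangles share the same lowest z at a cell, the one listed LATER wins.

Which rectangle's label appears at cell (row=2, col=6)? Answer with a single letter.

Answer: D

Derivation:
Check cell (2,6):
  A: rows 3-5 cols 2-6 -> outside (row miss)
  B: rows 1-4 cols 5-7 z=4 -> covers; best now B (z=4)
  C: rows 1-3 cols 5-7 z=2 -> covers; best now C (z=2)
  D: rows 1-4 cols 2-6 z=1 -> covers; best now D (z=1)
Winner: D at z=1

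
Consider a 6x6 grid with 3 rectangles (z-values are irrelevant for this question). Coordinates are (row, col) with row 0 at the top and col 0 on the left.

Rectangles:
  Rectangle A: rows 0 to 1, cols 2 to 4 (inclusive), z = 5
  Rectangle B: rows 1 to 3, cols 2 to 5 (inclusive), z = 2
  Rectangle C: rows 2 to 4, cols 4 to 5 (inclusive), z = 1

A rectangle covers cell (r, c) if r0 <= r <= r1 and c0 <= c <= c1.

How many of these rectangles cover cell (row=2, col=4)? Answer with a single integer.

Answer: 2

Derivation:
Check cell (2,4):
  A: rows 0-1 cols 2-4 -> outside (row miss)
  B: rows 1-3 cols 2-5 -> covers
  C: rows 2-4 cols 4-5 -> covers
Count covering = 2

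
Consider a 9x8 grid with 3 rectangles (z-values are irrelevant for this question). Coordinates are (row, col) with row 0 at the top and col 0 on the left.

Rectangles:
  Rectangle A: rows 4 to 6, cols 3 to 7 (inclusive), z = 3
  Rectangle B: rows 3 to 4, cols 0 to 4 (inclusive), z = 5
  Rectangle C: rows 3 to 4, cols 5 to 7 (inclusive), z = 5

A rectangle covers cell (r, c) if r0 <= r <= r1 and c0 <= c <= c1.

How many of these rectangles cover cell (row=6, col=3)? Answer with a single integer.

Check cell (6,3):
  A: rows 4-6 cols 3-7 -> covers
  B: rows 3-4 cols 0-4 -> outside (row miss)
  C: rows 3-4 cols 5-7 -> outside (row miss)
Count covering = 1

Answer: 1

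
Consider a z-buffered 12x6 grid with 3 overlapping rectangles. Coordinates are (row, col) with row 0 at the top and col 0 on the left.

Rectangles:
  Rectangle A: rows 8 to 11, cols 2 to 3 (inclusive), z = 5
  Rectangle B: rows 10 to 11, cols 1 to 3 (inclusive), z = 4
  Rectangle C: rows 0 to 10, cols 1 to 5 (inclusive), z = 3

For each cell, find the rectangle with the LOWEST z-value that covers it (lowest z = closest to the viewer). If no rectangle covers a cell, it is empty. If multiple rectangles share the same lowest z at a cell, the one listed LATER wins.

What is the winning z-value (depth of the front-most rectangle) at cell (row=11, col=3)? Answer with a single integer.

Check cell (11,3):
  A: rows 8-11 cols 2-3 z=5 -> covers; best now A (z=5)
  B: rows 10-11 cols 1-3 z=4 -> covers; best now B (z=4)
  C: rows 0-10 cols 1-5 -> outside (row miss)
Winner: B at z=4

Answer: 4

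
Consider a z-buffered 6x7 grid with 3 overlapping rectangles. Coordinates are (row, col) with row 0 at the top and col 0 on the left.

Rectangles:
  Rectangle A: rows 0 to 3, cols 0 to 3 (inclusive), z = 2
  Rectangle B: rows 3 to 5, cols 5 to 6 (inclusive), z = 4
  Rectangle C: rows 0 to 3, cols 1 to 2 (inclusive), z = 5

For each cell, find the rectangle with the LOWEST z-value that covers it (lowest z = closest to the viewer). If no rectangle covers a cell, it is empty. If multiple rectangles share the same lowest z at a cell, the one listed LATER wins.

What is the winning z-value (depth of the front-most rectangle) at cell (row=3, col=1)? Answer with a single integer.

Check cell (3,1):
  A: rows 0-3 cols 0-3 z=2 -> covers; best now A (z=2)
  B: rows 3-5 cols 5-6 -> outside (col miss)
  C: rows 0-3 cols 1-2 z=5 -> covers; best now A (z=2)
Winner: A at z=2

Answer: 2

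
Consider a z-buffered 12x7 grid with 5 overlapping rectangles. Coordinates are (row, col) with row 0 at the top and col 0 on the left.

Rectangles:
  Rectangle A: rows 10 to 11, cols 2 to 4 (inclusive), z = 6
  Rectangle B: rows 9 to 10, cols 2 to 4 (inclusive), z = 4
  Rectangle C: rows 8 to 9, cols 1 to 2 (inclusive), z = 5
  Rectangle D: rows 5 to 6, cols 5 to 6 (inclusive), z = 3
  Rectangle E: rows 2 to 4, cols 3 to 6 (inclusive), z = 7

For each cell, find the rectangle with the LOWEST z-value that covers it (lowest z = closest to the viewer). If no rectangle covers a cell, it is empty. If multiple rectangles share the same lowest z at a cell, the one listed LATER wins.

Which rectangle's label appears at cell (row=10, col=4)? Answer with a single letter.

Answer: B

Derivation:
Check cell (10,4):
  A: rows 10-11 cols 2-4 z=6 -> covers; best now A (z=6)
  B: rows 9-10 cols 2-4 z=4 -> covers; best now B (z=4)
  C: rows 8-9 cols 1-2 -> outside (row miss)
  D: rows 5-6 cols 5-6 -> outside (row miss)
  E: rows 2-4 cols 3-6 -> outside (row miss)
Winner: B at z=4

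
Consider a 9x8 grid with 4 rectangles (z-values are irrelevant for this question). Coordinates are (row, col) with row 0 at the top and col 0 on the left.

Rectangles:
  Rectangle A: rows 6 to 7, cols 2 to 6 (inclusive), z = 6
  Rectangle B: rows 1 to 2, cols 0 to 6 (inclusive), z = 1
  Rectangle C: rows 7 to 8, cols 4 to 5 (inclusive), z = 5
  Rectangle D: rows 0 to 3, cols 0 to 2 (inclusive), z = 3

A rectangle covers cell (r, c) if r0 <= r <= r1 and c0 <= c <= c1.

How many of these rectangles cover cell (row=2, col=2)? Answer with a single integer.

Answer: 2

Derivation:
Check cell (2,2):
  A: rows 6-7 cols 2-6 -> outside (row miss)
  B: rows 1-2 cols 0-6 -> covers
  C: rows 7-8 cols 4-5 -> outside (row miss)
  D: rows 0-3 cols 0-2 -> covers
Count covering = 2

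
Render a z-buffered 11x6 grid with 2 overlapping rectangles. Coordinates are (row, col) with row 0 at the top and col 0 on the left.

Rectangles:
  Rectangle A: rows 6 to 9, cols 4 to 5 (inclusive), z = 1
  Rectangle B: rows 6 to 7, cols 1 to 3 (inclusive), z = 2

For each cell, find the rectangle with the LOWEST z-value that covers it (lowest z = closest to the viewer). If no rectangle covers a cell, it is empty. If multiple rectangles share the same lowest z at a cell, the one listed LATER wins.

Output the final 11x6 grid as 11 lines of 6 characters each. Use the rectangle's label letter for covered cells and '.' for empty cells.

......
......
......
......
......
......
.BBBAA
.BBBAA
....AA
....AA
......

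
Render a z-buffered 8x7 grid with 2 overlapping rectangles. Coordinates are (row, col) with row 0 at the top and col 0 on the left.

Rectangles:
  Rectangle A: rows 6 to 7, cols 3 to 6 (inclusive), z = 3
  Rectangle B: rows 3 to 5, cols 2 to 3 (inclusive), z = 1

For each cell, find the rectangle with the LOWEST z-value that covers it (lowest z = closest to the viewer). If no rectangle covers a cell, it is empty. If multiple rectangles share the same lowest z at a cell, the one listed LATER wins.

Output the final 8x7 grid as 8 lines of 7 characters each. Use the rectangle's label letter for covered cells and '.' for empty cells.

.......
.......
.......
..BB...
..BB...
..BB...
...AAAA
...AAAA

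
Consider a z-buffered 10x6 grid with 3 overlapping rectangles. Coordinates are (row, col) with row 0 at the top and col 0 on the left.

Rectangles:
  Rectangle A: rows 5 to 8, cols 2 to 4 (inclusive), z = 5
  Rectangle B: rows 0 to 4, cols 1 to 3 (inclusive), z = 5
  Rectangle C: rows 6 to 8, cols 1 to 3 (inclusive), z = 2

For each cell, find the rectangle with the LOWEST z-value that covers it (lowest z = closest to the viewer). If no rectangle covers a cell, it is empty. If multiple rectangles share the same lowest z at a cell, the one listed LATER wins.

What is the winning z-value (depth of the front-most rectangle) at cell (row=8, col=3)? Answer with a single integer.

Check cell (8,3):
  A: rows 5-8 cols 2-4 z=5 -> covers; best now A (z=5)
  B: rows 0-4 cols 1-3 -> outside (row miss)
  C: rows 6-8 cols 1-3 z=2 -> covers; best now C (z=2)
Winner: C at z=2

Answer: 2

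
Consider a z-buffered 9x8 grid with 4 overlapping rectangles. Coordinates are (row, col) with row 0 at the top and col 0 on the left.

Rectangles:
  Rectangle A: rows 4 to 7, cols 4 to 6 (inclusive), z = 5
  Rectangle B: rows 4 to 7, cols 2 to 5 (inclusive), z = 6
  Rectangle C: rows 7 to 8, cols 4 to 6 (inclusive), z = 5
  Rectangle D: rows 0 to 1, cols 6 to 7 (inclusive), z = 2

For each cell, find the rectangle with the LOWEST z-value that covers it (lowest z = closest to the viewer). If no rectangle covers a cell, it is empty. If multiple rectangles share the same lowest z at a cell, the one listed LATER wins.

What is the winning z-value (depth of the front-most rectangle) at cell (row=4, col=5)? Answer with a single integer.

Answer: 5

Derivation:
Check cell (4,5):
  A: rows 4-7 cols 4-6 z=5 -> covers; best now A (z=5)
  B: rows 4-7 cols 2-5 z=6 -> covers; best now A (z=5)
  C: rows 7-8 cols 4-6 -> outside (row miss)
  D: rows 0-1 cols 6-7 -> outside (row miss)
Winner: A at z=5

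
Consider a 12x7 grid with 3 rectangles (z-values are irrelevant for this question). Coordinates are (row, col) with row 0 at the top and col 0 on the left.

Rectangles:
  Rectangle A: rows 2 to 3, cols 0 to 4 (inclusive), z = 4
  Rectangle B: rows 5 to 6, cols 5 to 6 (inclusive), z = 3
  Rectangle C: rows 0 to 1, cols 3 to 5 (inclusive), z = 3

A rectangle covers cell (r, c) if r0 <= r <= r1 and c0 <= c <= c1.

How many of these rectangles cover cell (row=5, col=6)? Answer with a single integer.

Answer: 1

Derivation:
Check cell (5,6):
  A: rows 2-3 cols 0-4 -> outside (row miss)
  B: rows 5-6 cols 5-6 -> covers
  C: rows 0-1 cols 3-5 -> outside (row miss)
Count covering = 1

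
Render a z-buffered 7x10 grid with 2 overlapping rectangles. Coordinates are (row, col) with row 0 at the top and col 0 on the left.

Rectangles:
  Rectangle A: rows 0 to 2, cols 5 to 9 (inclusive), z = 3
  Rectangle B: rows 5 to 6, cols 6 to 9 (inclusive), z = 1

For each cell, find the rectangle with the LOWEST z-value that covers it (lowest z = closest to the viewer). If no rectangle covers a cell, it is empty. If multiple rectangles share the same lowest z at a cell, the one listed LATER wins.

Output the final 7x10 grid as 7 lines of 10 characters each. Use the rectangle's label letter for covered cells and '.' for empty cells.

.....AAAAA
.....AAAAA
.....AAAAA
..........
..........
......BBBB
......BBBB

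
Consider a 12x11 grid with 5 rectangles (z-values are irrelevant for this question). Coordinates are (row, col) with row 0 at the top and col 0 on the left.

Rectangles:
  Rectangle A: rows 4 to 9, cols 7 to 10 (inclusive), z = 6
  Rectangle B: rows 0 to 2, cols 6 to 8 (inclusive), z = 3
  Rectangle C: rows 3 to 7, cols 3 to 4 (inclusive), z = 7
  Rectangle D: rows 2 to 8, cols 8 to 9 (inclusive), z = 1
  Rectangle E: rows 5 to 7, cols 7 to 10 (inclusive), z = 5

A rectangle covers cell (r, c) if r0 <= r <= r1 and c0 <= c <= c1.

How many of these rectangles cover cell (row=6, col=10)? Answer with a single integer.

Check cell (6,10):
  A: rows 4-9 cols 7-10 -> covers
  B: rows 0-2 cols 6-8 -> outside (row miss)
  C: rows 3-7 cols 3-4 -> outside (col miss)
  D: rows 2-8 cols 8-9 -> outside (col miss)
  E: rows 5-7 cols 7-10 -> covers
Count covering = 2

Answer: 2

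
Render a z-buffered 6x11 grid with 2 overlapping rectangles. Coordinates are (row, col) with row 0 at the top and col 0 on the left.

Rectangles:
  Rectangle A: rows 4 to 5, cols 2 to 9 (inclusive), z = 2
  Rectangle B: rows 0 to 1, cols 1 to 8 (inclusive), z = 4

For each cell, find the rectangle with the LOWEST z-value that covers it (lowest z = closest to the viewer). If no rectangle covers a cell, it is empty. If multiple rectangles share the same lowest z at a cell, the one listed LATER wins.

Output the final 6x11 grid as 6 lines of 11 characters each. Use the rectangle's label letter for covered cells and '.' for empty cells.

.BBBBBBBB..
.BBBBBBBB..
...........
...........
..AAAAAAAA.
..AAAAAAAA.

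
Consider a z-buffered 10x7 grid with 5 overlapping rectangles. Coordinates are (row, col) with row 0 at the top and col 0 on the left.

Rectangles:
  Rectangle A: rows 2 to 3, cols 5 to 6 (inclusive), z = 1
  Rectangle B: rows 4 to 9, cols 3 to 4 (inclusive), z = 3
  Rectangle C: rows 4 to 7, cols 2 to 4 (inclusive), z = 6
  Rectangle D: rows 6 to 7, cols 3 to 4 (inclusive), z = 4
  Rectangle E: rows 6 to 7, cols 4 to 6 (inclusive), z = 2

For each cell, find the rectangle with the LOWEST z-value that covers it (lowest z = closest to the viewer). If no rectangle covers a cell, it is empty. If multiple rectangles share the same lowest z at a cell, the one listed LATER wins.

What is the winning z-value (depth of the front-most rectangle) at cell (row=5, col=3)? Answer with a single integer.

Check cell (5,3):
  A: rows 2-3 cols 5-6 -> outside (row miss)
  B: rows 4-9 cols 3-4 z=3 -> covers; best now B (z=3)
  C: rows 4-7 cols 2-4 z=6 -> covers; best now B (z=3)
  D: rows 6-7 cols 3-4 -> outside (row miss)
  E: rows 6-7 cols 4-6 -> outside (row miss)
Winner: B at z=3

Answer: 3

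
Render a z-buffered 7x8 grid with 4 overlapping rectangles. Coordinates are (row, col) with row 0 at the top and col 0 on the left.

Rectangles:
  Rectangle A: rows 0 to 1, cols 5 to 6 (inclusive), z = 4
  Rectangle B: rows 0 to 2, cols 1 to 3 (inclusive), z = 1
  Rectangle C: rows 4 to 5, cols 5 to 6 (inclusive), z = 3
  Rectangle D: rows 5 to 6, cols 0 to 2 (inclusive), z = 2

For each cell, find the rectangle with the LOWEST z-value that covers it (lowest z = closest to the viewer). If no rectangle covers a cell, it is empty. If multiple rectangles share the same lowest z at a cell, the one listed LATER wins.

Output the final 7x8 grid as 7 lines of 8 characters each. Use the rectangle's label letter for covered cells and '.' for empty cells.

.BBB.AA.
.BBB.AA.
.BBB....
........
.....CC.
DDD..CC.
DDD.....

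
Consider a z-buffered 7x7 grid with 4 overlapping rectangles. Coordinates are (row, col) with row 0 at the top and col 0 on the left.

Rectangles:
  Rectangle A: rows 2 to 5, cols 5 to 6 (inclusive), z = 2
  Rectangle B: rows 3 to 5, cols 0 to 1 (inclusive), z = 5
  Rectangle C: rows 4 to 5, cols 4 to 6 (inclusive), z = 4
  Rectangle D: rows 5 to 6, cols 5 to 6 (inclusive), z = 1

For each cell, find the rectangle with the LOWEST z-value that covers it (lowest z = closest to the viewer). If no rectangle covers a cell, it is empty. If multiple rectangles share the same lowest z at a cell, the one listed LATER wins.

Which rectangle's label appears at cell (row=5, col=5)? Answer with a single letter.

Answer: D

Derivation:
Check cell (5,5):
  A: rows 2-5 cols 5-6 z=2 -> covers; best now A (z=2)
  B: rows 3-5 cols 0-1 -> outside (col miss)
  C: rows 4-5 cols 4-6 z=4 -> covers; best now A (z=2)
  D: rows 5-6 cols 5-6 z=1 -> covers; best now D (z=1)
Winner: D at z=1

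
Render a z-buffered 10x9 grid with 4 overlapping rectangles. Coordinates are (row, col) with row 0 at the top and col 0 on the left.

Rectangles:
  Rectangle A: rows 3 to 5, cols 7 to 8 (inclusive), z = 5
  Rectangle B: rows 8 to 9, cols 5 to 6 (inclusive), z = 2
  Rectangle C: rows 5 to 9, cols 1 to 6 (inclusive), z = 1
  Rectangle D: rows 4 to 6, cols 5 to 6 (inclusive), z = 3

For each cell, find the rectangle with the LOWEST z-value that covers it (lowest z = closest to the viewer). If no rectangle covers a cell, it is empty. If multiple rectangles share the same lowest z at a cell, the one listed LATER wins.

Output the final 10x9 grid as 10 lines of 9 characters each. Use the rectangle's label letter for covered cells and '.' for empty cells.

.........
.........
.........
.......AA
.....DDAA
.CCCCCCAA
.CCCCCC..
.CCCCCC..
.CCCCCC..
.CCCCCC..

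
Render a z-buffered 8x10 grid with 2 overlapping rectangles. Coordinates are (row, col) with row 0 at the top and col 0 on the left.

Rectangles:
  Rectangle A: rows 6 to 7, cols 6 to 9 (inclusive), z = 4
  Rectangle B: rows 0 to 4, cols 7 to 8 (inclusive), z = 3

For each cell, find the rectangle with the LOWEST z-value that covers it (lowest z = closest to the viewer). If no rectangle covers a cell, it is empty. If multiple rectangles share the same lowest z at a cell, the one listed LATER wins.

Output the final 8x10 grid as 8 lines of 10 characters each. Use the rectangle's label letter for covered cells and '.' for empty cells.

.......BB.
.......BB.
.......BB.
.......BB.
.......BB.
..........
......AAAA
......AAAA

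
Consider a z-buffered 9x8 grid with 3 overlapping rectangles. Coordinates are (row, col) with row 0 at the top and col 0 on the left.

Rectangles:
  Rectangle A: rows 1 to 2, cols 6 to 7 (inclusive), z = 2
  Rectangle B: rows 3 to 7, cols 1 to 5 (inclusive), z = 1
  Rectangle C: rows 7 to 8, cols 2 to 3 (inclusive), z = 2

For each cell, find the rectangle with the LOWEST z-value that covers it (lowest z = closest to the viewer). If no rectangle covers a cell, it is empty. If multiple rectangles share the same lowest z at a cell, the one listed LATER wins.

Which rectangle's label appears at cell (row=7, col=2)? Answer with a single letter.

Check cell (7,2):
  A: rows 1-2 cols 6-7 -> outside (row miss)
  B: rows 3-7 cols 1-5 z=1 -> covers; best now B (z=1)
  C: rows 7-8 cols 2-3 z=2 -> covers; best now B (z=1)
Winner: B at z=1

Answer: B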